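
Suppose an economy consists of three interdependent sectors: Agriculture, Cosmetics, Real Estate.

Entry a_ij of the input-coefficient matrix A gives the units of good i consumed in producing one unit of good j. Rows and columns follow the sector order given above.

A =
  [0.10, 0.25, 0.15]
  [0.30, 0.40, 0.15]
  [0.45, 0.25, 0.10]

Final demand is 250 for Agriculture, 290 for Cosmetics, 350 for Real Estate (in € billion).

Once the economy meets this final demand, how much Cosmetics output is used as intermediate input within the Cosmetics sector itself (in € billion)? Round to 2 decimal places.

z_CC = 458.93

I − A =
  [   0.90    -0.25    -0.15]
  [  -0.30     0.60    -0.15]
  [  -0.45    -0.25     0.90]
Cofactors of I−A, C_ij = (−1)^(i+j)·(minor ij) (rows/columns in the sector order above):
  C_11 = (0.60)(0.90) − (-0.15)(-0.25) = 0.5025
  C_12 = −[(-0.30)(0.90) − (-0.15)(-0.45)] = 0.3375
  C_13 = (-0.30)(-0.25) − (0.60)(-0.45) = 0.3450
  C_21 = −[(-0.25)(0.90) − (-0.15)(-0.25)] = 0.2625
  C_22 = (0.90)(0.90) − (-0.15)(-0.45) = 0.7425
  C_23 = −[(0.90)(-0.25) − (-0.25)(-0.45)] = 0.3375
  C_31 = (-0.25)(-0.15) − (-0.15)(0.60) = 0.1275
  C_32 = −[(0.90)(-0.15) − (-0.15)(-0.30)] = 0.1800
  C_33 = (0.90)(0.60) − (-0.25)(-0.30) = 0.4650
det(I−A) = Σ_j (I−A)_1j·C_1j = (0.90)(0.5025) + (-0.25)(0.3375) + (-0.15)(0.3450) = 0.316125
adj(I−A) = Cᵀ =
  [ 0.5025   0.2625   0.1275]
  [ 0.3375   0.7425   0.1800]
  [ 0.3450   0.3375   0.4650]
(I − A)⁻¹ = adj(I−A) / det(I−A) ≈
  [   1.5896     0.8304     0.4033]
  [   1.0676     2.3488     0.5694]
  [   1.0913     1.0676     1.4709]
First solve x = (I − A)⁻¹ d = adj(I−A)·d / det(I−A); in particular x_C = (0.3375·250 + 0.7425·290 + 0.1800·350) / 0.316125 = 362.70 / 0.316125 ≈ 1147.3310.
Intermediate flow from C to C: z_CC = a_CC · x_C = 0.40 × 362.70 / 0.316125 = 145.08 / 0.316125 ≈ 458.93.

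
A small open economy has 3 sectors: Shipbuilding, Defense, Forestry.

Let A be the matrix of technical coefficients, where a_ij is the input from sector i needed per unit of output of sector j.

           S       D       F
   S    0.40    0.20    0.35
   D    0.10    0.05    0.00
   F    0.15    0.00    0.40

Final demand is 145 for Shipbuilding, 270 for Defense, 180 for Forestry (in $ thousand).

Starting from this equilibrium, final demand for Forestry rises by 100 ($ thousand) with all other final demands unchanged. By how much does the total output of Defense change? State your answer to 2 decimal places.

Δx_D = 12.49

I − A =
  [   0.60    -0.20    -0.35]
  [  -0.10     0.95     0.00]
  [  -0.15     0.00     0.60]
Cofactors of I−A, C_ij = (−1)^(i+j)·(minor ij) (rows/columns in the sector order above):
  C_11 = (0.95)(0.60) − (0.00)(0.00) = 0.5700
  C_12 = −[(-0.10)(0.60) − (0.00)(-0.15)] = 0.0600
  C_13 = (-0.10)(0.00) − (0.95)(-0.15) = 0.1425
  C_21 = −[(-0.20)(0.60) − (-0.35)(0.00)] = 0.1200
  C_22 = (0.60)(0.60) − (-0.35)(-0.15) = 0.3075
  C_23 = −[(0.60)(0.00) − (-0.20)(-0.15)] = 0.0300
  C_31 = (-0.20)(0.00) − (-0.35)(0.95) = 0.3325
  C_32 = −[(0.60)(0.00) − (-0.35)(-0.10)] = 0.0350
  C_33 = (0.60)(0.95) − (-0.20)(-0.10) = 0.5500
det(I−A) = Σ_j (I−A)_1j·C_1j = (0.60)(0.5700) + (-0.20)(0.0600) + (-0.35)(0.1425) = 0.280125
adj(I−A) = Cᵀ =
  [ 0.5700   0.1200   0.3325]
  [ 0.0600   0.3075   0.0350]
  [ 0.1425   0.0300   0.5500]
(I − A)⁻¹ = adj(I−A) / det(I−A) ≈
  [   2.0348     0.4284     1.1870]
  [   0.2142     1.0977     0.1249]
  [   0.5087     0.1071     1.9634]
Δx = (I − A)⁻¹ Δd with Δd having +100 in the Forestry component and 0 elsewhere.
So Δx_D = L_DF · (+100), where L_DF = adj(I−A)_DF / det(I−A) = 0.0350 / 0.280125.
Δx_D = 0.0350 × (+100) / 0.280125 = 3.50 / 0.280125 ≈ 12.49.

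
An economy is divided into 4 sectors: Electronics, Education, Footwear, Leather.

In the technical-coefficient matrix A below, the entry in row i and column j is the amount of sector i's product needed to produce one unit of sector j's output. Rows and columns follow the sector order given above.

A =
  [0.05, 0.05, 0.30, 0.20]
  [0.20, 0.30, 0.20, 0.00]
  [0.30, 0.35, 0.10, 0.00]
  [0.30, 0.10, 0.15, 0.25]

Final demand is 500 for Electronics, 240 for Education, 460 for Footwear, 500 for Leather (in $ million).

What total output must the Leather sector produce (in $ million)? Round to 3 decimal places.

I − A =
  [   0.95    -0.05    -0.30    -0.20]
  [  -0.20     0.70    -0.20     0.00]
  [  -0.30    -0.35     0.90     0.00]
  [  -0.30    -0.10    -0.15     0.75]
Compute the cofactors C_ij = (−1)^(i+j)·(3×3 minor ij) of I−A; the adjugate is their transpose:
adj(I−A) = Cᵀ =
  [ 0.420000   0.141000   0.190000   0.112000]
  [ 0.180000   0.510750   0.181500   0.048000]
  [ 0.210000   0.245625   0.445250   0.056000]
  [ 0.234000   0.173625   0.189250   0.436000]
det(I−A) = Σ_j (I−A)_1j·C_1j = (0.95)(0.420000) + (-0.05)(0.180000) + (-0.30)(0.210000) + (-0.20)(0.234000) = 0.2802
(I − A)⁻¹ = adj(I−A) / det(I−A) ≈
  [   1.4989     0.5032     0.6781     0.3997]
  [   0.6424     1.8228     0.6478     0.1713]
  [   0.7495     0.8766     1.5890     0.1999]
  [   0.8351     0.6196     0.6754     1.5560]
x = (I − A)⁻¹ d = adj(I−A)·d / det(I−A), with det(I−A) = 0.2802:
  x_1 = (0.420000·500 + 0.141000·240 + 0.190000·460 + 0.112000·500) / 0.2802 = 387.24 / 0.2802 ≈ 1382.013
  x_2 = (0.180000·500 + 0.510750·240 + 0.181500·460 + 0.048000·500) / 0.2802 = 320.07 / 0.2802 ≈ 1142.291
  x_3 = (0.210000·500 + 0.245625·240 + 0.445250·460 + 0.056000·500) / 0.2802 = 396.765 / 0.2802 ≈ 1416.006
  x_4 = (0.234000·500 + 0.173625·240 + 0.189250·460 + 0.436000·500) / 0.2802 = 463.725 / 0.2802 ≈ 1654.979

x_4 = 1654.979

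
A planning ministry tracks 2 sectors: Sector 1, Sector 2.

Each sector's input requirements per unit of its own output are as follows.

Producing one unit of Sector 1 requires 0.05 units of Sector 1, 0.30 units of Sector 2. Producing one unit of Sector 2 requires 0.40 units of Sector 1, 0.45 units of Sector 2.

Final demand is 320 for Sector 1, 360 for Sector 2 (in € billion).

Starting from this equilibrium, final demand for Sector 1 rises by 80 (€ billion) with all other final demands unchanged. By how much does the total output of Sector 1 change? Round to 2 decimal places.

Δx_1 = 109.32

I − A =
  [   0.95    -0.40]
  [  -0.30     0.55]
det(I−A) = (0.95)(0.55) − (-0.40)(-0.30) = 0.4025
adj(I−A) = [[0.55, 0.40], [0.30, 0.95]]
(I − A)⁻¹ = adj(I−A) / det(I−A) ≈
  [   1.3665     0.9938]
  [   0.7453     2.3602]
Δx = (I − A)⁻¹ Δd with Δd having +80 in the Sector 1 component and 0 elsewhere.
So Δx_1 = L_11 · (+80), where L_11 = adj(I−A)_11 / det(I−A) = 0.55 / 0.4025.
Δx_1 = 0.55 × (+80) / 0.4025 = 44.00 / 0.4025 ≈ 109.32.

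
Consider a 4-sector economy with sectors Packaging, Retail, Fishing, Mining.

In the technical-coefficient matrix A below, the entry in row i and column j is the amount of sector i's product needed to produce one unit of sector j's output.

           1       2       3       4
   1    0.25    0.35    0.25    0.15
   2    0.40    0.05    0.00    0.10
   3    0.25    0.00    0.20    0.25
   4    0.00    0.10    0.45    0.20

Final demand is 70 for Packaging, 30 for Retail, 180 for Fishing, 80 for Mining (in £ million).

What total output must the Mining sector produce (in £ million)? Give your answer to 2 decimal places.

x_4 = 417.30

I − A =
  [   0.75    -0.35    -0.25    -0.15]
  [  -0.40     0.95     0.00    -0.10]
  [  -0.25     0.00     0.80    -0.25]
  [   0.00    -0.10    -0.45     0.80]
Compute the cofactors C_ij = (−1)^(i+j)·(3×3 minor ij) of I−A; the adjugate is their transpose:
adj(I−A) = Cᵀ =
  [ 0.493125   0.202875   0.267375   0.201375]
  [ 0.222250   0.328750   0.140750   0.126750]
  [ 0.197500   0.092500   0.444500   0.187500]
  [ 0.138875   0.093125   0.267625   0.398625]
det(I−A) = Σ_j (I−A)_1j·C_1j = (0.75)(0.493125) + (-0.35)(0.222250) + (-0.25)(0.197500) + (-0.15)(0.138875) = 0.22185
(I − A)⁻¹ = adj(I−A) / det(I−A) ≈
  [   2.2228     0.9145     1.2052     0.9077]
  [   1.0018     1.4819     0.6344     0.5713]
  [   0.8902     0.4169     2.0036     0.8452]
  [   0.6260     0.4198     1.2063     1.7968]
x = (I − A)⁻¹ d = adj(I−A)·d / det(I−A), with det(I−A) = 0.22185:
  x_1 = (0.493125·70 + 0.202875·30 + 0.267375·180 + 0.201375·80) / 0.22185 = 104.8425 / 0.22185 ≈ 472.58
  x_2 = (0.222250·70 + 0.328750·30 + 0.140750·180 + 0.126750·80) / 0.22185 = 60.895 / 0.22185 ≈ 274.49
  x_3 = (0.197500·70 + 0.092500·30 + 0.444500·180 + 0.187500·80) / 0.22185 = 111.61 / 0.22185 ≈ 503.09
  x_4 = (0.138875·70 + 0.093125·30 + 0.267625·180 + 0.398625·80) / 0.22185 = 92.5775 / 0.22185 ≈ 417.30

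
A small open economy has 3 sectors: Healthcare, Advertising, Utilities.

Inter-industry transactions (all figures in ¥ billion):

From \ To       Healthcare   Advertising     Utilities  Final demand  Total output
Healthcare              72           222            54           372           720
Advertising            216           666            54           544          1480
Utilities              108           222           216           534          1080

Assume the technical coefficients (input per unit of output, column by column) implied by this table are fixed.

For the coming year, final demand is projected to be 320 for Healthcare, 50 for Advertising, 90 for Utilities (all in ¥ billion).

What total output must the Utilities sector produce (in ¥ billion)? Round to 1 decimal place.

Technical coefficients a_ij = z_ij / X_j:
  a_HH = 72/720 = 0.10, a_AH = 216/720 = 0.30, a_UH = 108/720 = 0.15
  a_HA = 222/1480 = 0.15, a_AA = 666/1480 = 0.45, a_UA = 222/1480 = 0.15
  a_HU = 54/1080 = 0.05, a_AU = 54/1080 = 0.05, a_UU = 216/1080 = 0.20
I − A =
  [   0.90    -0.15    -0.05]
  [  -0.30     0.55    -0.05]
  [  -0.15    -0.15     0.80]
Cofactors of I−A, C_ij = (−1)^(i+j)·(minor ij) (rows/columns in the sector order above):
  C_11 = (0.55)(0.80) − (-0.05)(-0.15) = 0.4325
  C_12 = −[(-0.30)(0.80) − (-0.05)(-0.15)] = 0.2475
  C_13 = (-0.30)(-0.15) − (0.55)(-0.15) = 0.1275
  C_21 = −[(-0.15)(0.80) − (-0.05)(-0.15)] = 0.1275
  C_22 = (0.90)(0.80) − (-0.05)(-0.15) = 0.7125
  C_23 = −[(0.90)(-0.15) − (-0.15)(-0.15)] = 0.1575
  C_31 = (-0.15)(-0.05) − (-0.05)(0.55) = 0.0350
  C_32 = −[(0.90)(-0.05) − (-0.05)(-0.30)] = 0.0600
  C_33 = (0.90)(0.55) − (-0.15)(-0.30) = 0.4500
det(I−A) = Σ_j (I−A)_1j·C_1j = (0.90)(0.4325) + (-0.15)(0.2475) + (-0.05)(0.1275) = 0.34575
adj(I−A) = Cᵀ =
  [ 0.4325   0.1275   0.0350]
  [ 0.2475   0.7125   0.0600]
  [ 0.1275   0.1575   0.4500]
(I − A)⁻¹ = adj(I−A) / det(I−A) ≈
  [   1.2509     0.3688     0.1012]
  [   0.7158     2.0607     0.1735]
  [   0.3688     0.4555     1.3015]
x = (I − A)⁻¹ d = adj(I−A)·d / det(I−A), with det(I−A) = 0.34575:
  x_H = (0.4325·320 + 0.1275·50 + 0.0350·90) / 0.34575 = 147.925 / 0.34575 ≈ 427.8
  x_A = (0.2475·320 + 0.7125·50 + 0.0600·90) / 0.34575 = 120.225 / 0.34575 ≈ 347.7
  x_U = (0.1275·320 + 0.1575·50 + 0.4500·90) / 0.34575 = 89.175 / 0.34575 ≈ 257.9

x_U = 257.9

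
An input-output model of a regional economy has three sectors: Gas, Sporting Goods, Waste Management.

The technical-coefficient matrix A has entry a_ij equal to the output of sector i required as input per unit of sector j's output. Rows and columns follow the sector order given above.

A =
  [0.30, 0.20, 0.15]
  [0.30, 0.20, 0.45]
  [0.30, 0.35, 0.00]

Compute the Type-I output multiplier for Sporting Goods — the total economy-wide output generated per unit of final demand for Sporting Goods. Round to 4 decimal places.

I − A =
  [   0.70    -0.20    -0.15]
  [  -0.30     0.80    -0.45]
  [  -0.30    -0.35     1.00]
Cofactors of I−A, C_ij = (−1)^(i+j)·(minor ij) (rows/columns in the sector order above):
  C_11 = (0.80)(1.00) − (-0.45)(-0.35) = 0.6425
  C_12 = −[(-0.30)(1.00) − (-0.45)(-0.30)] = 0.4350
  C_13 = (-0.30)(-0.35) − (0.80)(-0.30) = 0.3450
  C_21 = −[(-0.20)(1.00) − (-0.15)(-0.35)] = 0.2525
  C_22 = (0.70)(1.00) − (-0.15)(-0.30) = 0.6550
  C_23 = −[(0.70)(-0.35) − (-0.20)(-0.30)] = 0.3050
  C_31 = (-0.20)(-0.45) − (-0.15)(0.80) = 0.2100
  C_32 = −[(0.70)(-0.45) − (-0.15)(-0.30)] = 0.3600
  C_33 = (0.70)(0.80) − (-0.20)(-0.30) = 0.5000
det(I−A) = Σ_j (I−A)_1j·C_1j = (0.70)(0.6425) + (-0.20)(0.4350) + (-0.15)(0.3450) = 0.3110
adj(I−A) = Cᵀ =
  [ 0.6425   0.2525   0.2100]
  [ 0.4350   0.6550   0.3600]
  [ 0.3450   0.3050   0.5000]
(I − A)⁻¹ = adj(I−A) / det(I−A) ≈
  [   2.06592     0.81190     0.67524]
  [   1.39871     2.10611     1.15756]
  [   1.10932     0.98071     1.60772]
The output multiplier for sector j is the column-j sum of the Leontief inverse (I − A)⁻¹ = adj(I−A) / det(I−A).
Column S of adj(I−A): (0.2525, 0.6550, 0.3050); det(I−A) = 0.3110.
m_S = (0.2525 + 0.6550 + 0.3050) / 0.3110 = 1.2125 / 0.3110 ≈ 3.8987.

m_S = 3.8987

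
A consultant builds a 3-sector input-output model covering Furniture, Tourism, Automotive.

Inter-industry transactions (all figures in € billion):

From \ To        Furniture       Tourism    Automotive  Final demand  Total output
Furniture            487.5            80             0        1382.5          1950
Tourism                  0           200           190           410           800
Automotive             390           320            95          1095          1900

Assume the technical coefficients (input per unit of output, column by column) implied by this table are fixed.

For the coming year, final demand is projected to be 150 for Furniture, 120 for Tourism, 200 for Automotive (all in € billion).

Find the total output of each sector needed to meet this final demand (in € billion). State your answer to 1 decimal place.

Technical coefficients a_ij = z_ij / X_j:
  a_11 = 487.5/1950 = 0.25, a_21 = 0/1950 = 0.00, a_31 = 390/1950 = 0.20
  a_12 = 80/800 = 0.10, a_22 = 200/800 = 0.25, a_32 = 320/800 = 0.40
  a_13 = 0/1900 = 0.00, a_23 = 190/1900 = 0.10, a_33 = 95/1900 = 0.05
I − A =
  [   0.75    -0.10     0.00]
  [   0.00     0.75    -0.10]
  [  -0.20    -0.40     0.95]
Cofactors of I−A, C_ij = (−1)^(i+j)·(minor ij) (rows/columns in the sector order above):
  C_11 = (0.75)(0.95) − (-0.10)(-0.40) = 0.6725
  C_12 = −[(0.00)(0.95) − (-0.10)(-0.20)] = 0.0200
  C_13 = (0.00)(-0.40) − (0.75)(-0.20) = 0.1500
  C_21 = −[(-0.10)(0.95) − (0.00)(-0.40)] = 0.0950
  C_22 = (0.75)(0.95) − (0.00)(-0.20) = 0.7125
  C_23 = −[(0.75)(-0.40) − (-0.10)(-0.20)] = 0.3200
  C_31 = (-0.10)(-0.10) − (0.00)(0.75) = 0.0100
  C_32 = −[(0.75)(-0.10) − (0.00)(0.00)] = 0.0750
  C_33 = (0.75)(0.75) − (-0.10)(0.00) = 0.5625
det(I−A) = Σ_j (I−A)_1j·C_1j = (0.75)(0.6725) + (-0.10)(0.0200) + (0.00)(0.1500) = 0.502375
adj(I−A) = Cᵀ =
  [ 0.6725   0.0950   0.0100]
  [ 0.0200   0.7125   0.0750]
  [ 0.1500   0.3200   0.5625]
(I − A)⁻¹ = adj(I−A) / det(I−A) ≈
  [   1.3386     0.1891     0.0199]
  [   0.0398     1.4183     0.1493]
  [   0.2986     0.6370     1.1197]
x = (I − A)⁻¹ d = adj(I−A)·d / det(I−A), with det(I−A) = 0.502375:
  x_1 = (0.6725·150 + 0.0950·120 + 0.0100·200) / 0.502375 = 114.275 / 0.502375 ≈ 227.5
  x_2 = (0.0200·150 + 0.7125·120 + 0.0750·200) / 0.502375 = 103.50 / 0.502375 ≈ 206.0
  x_3 = (0.1500·150 + 0.3200·120 + 0.5625·200) / 0.502375 = 173.40 / 0.502375 ≈ 345.2

x_1 = 227.5, x_2 = 206.0, x_3 = 345.2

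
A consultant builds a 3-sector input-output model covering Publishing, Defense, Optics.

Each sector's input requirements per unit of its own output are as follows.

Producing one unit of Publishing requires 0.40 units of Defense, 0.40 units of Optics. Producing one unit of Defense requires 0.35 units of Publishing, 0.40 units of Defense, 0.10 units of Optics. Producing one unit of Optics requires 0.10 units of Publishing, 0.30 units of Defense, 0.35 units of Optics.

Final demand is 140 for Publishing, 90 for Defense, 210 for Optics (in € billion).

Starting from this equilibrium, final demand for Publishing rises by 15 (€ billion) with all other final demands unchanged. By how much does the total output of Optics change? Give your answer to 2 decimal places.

Δx_3 = 21.11

I − A =
  [   1.00    -0.35    -0.10]
  [  -0.40     0.60    -0.30]
  [  -0.40    -0.10     0.65]
Cofactors of I−A, C_ij = (−1)^(i+j)·(minor ij) (rows/columns in the sector order above):
  C_11 = (0.60)(0.65) − (-0.30)(-0.10) = 0.3600
  C_12 = −[(-0.40)(0.65) − (-0.30)(-0.40)] = 0.3800
  C_13 = (-0.40)(-0.10) − (0.60)(-0.40) = 0.2800
  C_21 = −[(-0.35)(0.65) − (-0.10)(-0.10)] = 0.2375
  C_22 = (1.00)(0.65) − (-0.10)(-0.40) = 0.6100
  C_23 = −[(1.00)(-0.10) − (-0.35)(-0.40)] = 0.2400
  C_31 = (-0.35)(-0.30) − (-0.10)(0.60) = 0.1650
  C_32 = −[(1.00)(-0.30) − (-0.10)(-0.40)] = 0.3400
  C_33 = (1.00)(0.60) − (-0.35)(-0.40) = 0.4600
det(I−A) = Σ_j (I−A)_1j·C_1j = (1.00)(0.3600) + (-0.35)(0.3800) + (-0.10)(0.2800) = 0.1990
adj(I−A) = Cᵀ =
  [ 0.3600   0.2375   0.1650]
  [ 0.3800   0.6100   0.3400]
  [ 0.2800   0.2400   0.4600]
(I − A)⁻¹ = adj(I−A) / det(I−A) ≈
  [   1.8090     1.1935     0.8291]
  [   1.9095     3.0653     1.7085]
  [   1.4070     1.2060     2.3116]
Δx = (I − A)⁻¹ Δd with Δd having +15 in the Publishing component and 0 elsewhere.
So Δx_3 = L_31 · (+15), where L_31 = adj(I−A)_31 / det(I−A) = 0.2800 / 0.1990.
Δx_3 = 0.2800 × (+15) / 0.1990 = 4.20 / 0.1990 ≈ 21.11.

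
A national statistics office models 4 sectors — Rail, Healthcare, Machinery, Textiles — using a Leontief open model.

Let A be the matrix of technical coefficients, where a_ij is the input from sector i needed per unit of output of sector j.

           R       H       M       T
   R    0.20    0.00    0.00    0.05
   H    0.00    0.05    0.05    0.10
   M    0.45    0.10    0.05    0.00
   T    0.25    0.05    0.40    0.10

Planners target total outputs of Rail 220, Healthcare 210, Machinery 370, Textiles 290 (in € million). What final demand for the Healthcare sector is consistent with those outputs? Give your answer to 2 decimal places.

I − A =
  [   0.80     0.00     0.00    -0.05]
  [   0.00     0.95    -0.05    -0.10]
  [  -0.45    -0.10     0.95     0.00]
  [  -0.25    -0.05    -0.40     0.90]
d = (I − A) x:
  d_R = (+0.80)·220 + (+0.00)·210 + (+0.00)·370 + (-0.05)·290 = 161.50
  d_H = (+0.00)·220 + (+0.95)·210 + (-0.05)·370 + (-0.10)·290 = 152.00
  d_M = (-0.45)·220 + (-0.10)·210 + (+0.95)·370 + (+0.00)·290 = 231.50
  d_T = (-0.25)·220 + (-0.05)·210 + (-0.40)·370 + (+0.90)·290 = 47.50

d_H = 152.00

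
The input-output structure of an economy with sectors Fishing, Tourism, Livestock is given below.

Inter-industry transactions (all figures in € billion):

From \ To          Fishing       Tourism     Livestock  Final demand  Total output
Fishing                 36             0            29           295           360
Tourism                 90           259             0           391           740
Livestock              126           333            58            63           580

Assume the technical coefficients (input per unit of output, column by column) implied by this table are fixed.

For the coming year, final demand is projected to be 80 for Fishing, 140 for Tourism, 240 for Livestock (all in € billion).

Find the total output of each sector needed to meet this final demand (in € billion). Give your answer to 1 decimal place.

x_F = 113.3, x_T = 259.0, x_L = 440.2

Technical coefficients a_ij = z_ij / X_j:
  a_FF = 36/360 = 0.10, a_TF = 90/360 = 0.25, a_LF = 126/360 = 0.35
  a_FT = 0/740 = 0.00, a_TT = 259/740 = 0.35, a_LT = 333/740 = 0.45
  a_FL = 29/580 = 0.05, a_TL = 0/580 = 0.00, a_LL = 58/580 = 0.10
I − A =
  [   0.90     0.00    -0.05]
  [  -0.25     0.65     0.00]
  [  -0.35    -0.45     0.90]
Cofactors of I−A, C_ij = (−1)^(i+j)·(minor ij) (rows/columns in the sector order above):
  C_11 = (0.65)(0.90) − (0.00)(-0.45) = 0.5850
  C_12 = −[(-0.25)(0.90) − (0.00)(-0.35)] = 0.2250
  C_13 = (-0.25)(-0.45) − (0.65)(-0.35) = 0.3400
  C_21 = −[(0.00)(0.90) − (-0.05)(-0.45)] = 0.0225
  C_22 = (0.90)(0.90) − (-0.05)(-0.35) = 0.7925
  C_23 = −[(0.90)(-0.45) − (0.00)(-0.35)] = 0.4050
  C_31 = (0.00)(0.00) − (-0.05)(0.65) = 0.0325
  C_32 = −[(0.90)(0.00) − (-0.05)(-0.25)] = 0.0125
  C_33 = (0.90)(0.65) − (0.00)(-0.25) = 0.5850
det(I−A) = Σ_j (I−A)_1j·C_1j = (0.90)(0.5850) + (0.00)(0.2250) + (-0.05)(0.3400) = 0.5095
adj(I−A) = Cᵀ =
  [ 0.5850   0.0225   0.0325]
  [ 0.2250   0.7925   0.0125]
  [ 0.3400   0.4050   0.5850]
(I − A)⁻¹ = adj(I−A) / det(I−A) ≈
  [   1.1482     0.0442     0.0638]
  [   0.4416     1.5554     0.0245]
  [   0.6673     0.7949     1.1482]
x = (I − A)⁻¹ d = adj(I−A)·d / det(I−A), with det(I−A) = 0.5095:
  x_F = (0.5850·80 + 0.0225·140 + 0.0325·240) / 0.5095 = 57.75 / 0.5095 ≈ 113.3
  x_T = (0.2250·80 + 0.7925·140 + 0.0125·240) / 0.5095 = 131.95 / 0.5095 ≈ 259.0
  x_L = (0.3400·80 + 0.4050·140 + 0.5850·240) / 0.5095 = 224.30 / 0.5095 ≈ 440.2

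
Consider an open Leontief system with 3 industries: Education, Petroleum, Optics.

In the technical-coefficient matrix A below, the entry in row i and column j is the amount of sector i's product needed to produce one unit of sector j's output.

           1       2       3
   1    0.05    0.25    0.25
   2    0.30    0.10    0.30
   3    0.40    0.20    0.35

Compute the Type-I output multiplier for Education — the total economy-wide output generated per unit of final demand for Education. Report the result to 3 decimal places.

m_1 = 4.000

I − A =
  [   0.95    -0.25    -0.25]
  [  -0.30     0.90    -0.30]
  [  -0.40    -0.20     0.65]
Cofactors of I−A, C_ij = (−1)^(i+j)·(minor ij) (rows/columns in the sector order above):
  C_11 = (0.90)(0.65) − (-0.30)(-0.20) = 0.5250
  C_12 = −[(-0.30)(0.65) − (-0.30)(-0.40)] = 0.3150
  C_13 = (-0.30)(-0.20) − (0.90)(-0.40) = 0.4200
  C_21 = −[(-0.25)(0.65) − (-0.25)(-0.20)] = 0.2125
  C_22 = (0.95)(0.65) − (-0.25)(-0.40) = 0.5175
  C_23 = −[(0.95)(-0.20) − (-0.25)(-0.40)] = 0.2900
  C_31 = (-0.25)(-0.30) − (-0.25)(0.90) = 0.3000
  C_32 = −[(0.95)(-0.30) − (-0.25)(-0.30)] = 0.3600
  C_33 = (0.95)(0.90) − (-0.25)(-0.30) = 0.7800
det(I−A) = Σ_j (I−A)_1j·C_1j = (0.95)(0.5250) + (-0.25)(0.3150) + (-0.25)(0.4200) = 0.3150
adj(I−A) = Cᵀ =
  [ 0.5250   0.2125   0.3000]
  [ 0.3150   0.5175   0.3600]
  [ 0.4200   0.2900   0.7800]
(I − A)⁻¹ = adj(I−A) / det(I−A) ≈
  [   1.6667     0.6746     0.9524]
  [   1.0000     1.6429     1.1429]
  [   1.3333     0.9206     2.4762]
The output multiplier for sector j is the column-j sum of the Leontief inverse (I − A)⁻¹ = adj(I−A) / det(I−A).
Column 1 of adj(I−A): (0.5250, 0.3150, 0.4200); det(I−A) = 0.3150.
m_1 = (0.5250 + 0.3150 + 0.4200) / 0.3150 = 1.26 / 0.3150 = 4.000.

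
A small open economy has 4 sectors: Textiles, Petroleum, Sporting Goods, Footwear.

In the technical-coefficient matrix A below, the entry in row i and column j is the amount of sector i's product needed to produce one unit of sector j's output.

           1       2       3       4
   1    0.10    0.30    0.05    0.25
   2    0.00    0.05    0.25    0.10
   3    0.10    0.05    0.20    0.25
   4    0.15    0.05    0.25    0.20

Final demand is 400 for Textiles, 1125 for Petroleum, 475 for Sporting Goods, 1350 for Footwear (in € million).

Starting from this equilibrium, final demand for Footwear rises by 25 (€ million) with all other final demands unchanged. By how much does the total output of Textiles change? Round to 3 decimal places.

Δx_1 = 14.248

I − A =
  [   0.90    -0.30    -0.05    -0.25]
  [   0.00     0.95    -0.25    -0.10]
  [  -0.10    -0.05     0.80    -0.25]
  [  -0.15    -0.05    -0.25     0.80]
Compute the cofactors C_ij = (−1)^(i+j)·(3×3 minor ij) of I−A; the adjugate is their transpose:
adj(I−A) = Cᵀ =
  [ 0.530250   0.189000   0.167750   0.241750]
  [ 0.043875   0.477625   0.193875   0.134000]
  [ 0.111875   0.081875   0.639375   0.245000]
  [ 0.137125   0.090875   0.243375   0.660500]
det(I−A) = Σ_j (I−A)_1j·C_1j = (0.90)(0.530250) + (-0.30)(0.043875) + (-0.05)(0.111875) + (-0.25)(0.137125) = 0.4241875
(I − A)⁻¹ = adj(I−A) / det(I−A) ≈
  [   1.2500     0.4456     0.3955     0.5699]
  [   0.1034     1.1260     0.4571     0.3159]
  [   0.2637     0.1930     1.5073     0.5776]
  [   0.3233     0.2142     0.5737     1.5571]
Δx = (I − A)⁻¹ Δd with Δd having +25 in the Footwear component and 0 elsewhere.
So Δx_1 = L_14 · (+25), where L_14 = adj(I−A)_14 / det(I−A) = 0.241750 / 0.4241875.
Δx_1 = 0.241750 × (+25) / 0.4241875 = 6.04375 / 0.4241875 ≈ 14.248.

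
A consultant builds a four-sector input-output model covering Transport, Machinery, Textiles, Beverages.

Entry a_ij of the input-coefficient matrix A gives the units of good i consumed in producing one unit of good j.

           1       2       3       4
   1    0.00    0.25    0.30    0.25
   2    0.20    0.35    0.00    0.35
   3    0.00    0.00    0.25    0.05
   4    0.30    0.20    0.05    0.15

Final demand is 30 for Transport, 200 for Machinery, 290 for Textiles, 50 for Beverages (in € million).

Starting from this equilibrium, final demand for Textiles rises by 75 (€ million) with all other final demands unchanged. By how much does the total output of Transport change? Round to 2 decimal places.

Δx_1 = 45.15

I − A =
  [   1.00    -0.25    -0.30    -0.25]
  [  -0.20     0.65     0.00    -0.35]
  [   0.00     0.00     0.75    -0.05]
  [  -0.30    -0.20    -0.05     0.85]
Compute the cofactors C_ij = (−1)^(i+j)·(3×3 minor ij) of I−A; the adjugate is their transpose:
adj(I−A) = Cᵀ =
  [ 0.36025   0.19925   0.15725   0.19725]
  [ 0.20575   0.57425   0.10250   0.30300]
  [ 0.01175   0.01375   0.35500   0.03000]
  [ 0.17625   0.20625   0.10050   0.45000]
det(I−A) = Σ_j (I−A)_1j·C_1j = (1.00)(0.36025) + (-0.25)(0.20575) + (-0.30)(0.01175) + (-0.25)(0.17625) = 0.261225
(I − A)⁻¹ = adj(I−A) / det(I−A) ≈
  [   1.3791     0.7628     0.6020     0.7551]
  [   0.7876     2.1983     0.3924     1.1599]
  [   0.0450     0.0526     1.3590     0.1148]
  [   0.6747     0.7895     0.3847     1.7227]
Δx = (I − A)⁻¹ Δd with Δd having +75 in the Textiles component and 0 elsewhere.
So Δx_1 = L_13 · (+75), where L_13 = adj(I−A)_13 / det(I−A) = 0.15725 / 0.261225.
Δx_1 = 0.15725 × (+75) / 0.261225 = 11.79375 / 0.261225 ≈ 45.15.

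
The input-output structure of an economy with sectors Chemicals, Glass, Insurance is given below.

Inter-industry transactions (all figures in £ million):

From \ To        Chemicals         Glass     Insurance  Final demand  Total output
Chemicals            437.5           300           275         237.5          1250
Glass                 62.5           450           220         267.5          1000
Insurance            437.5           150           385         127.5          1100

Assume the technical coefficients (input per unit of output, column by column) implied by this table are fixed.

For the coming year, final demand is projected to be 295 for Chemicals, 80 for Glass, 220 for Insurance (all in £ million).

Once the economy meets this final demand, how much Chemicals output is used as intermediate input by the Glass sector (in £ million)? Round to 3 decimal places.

Technical coefficients a_ij = z_ij / X_j:
  a_CC = 437.5/1250 = 0.35, a_GC = 62.5/1250 = 0.05, a_IC = 437.5/1250 = 0.35
  a_CG = 300/1000 = 0.30, a_GG = 450/1000 = 0.45, a_IG = 150/1000 = 0.15
  a_CI = 275/1100 = 0.25, a_GI = 220/1100 = 0.20, a_II = 385/1100 = 0.35
I − A =
  [   0.65    -0.30    -0.25]
  [  -0.05     0.55    -0.20]
  [  -0.35    -0.15     0.65]
Cofactors of I−A, C_ij = (−1)^(i+j)·(minor ij) (rows/columns in the sector order above):
  C_11 = (0.55)(0.65) − (-0.20)(-0.15) = 0.3275
  C_12 = −[(-0.05)(0.65) − (-0.20)(-0.35)] = 0.1025
  C_13 = (-0.05)(-0.15) − (0.55)(-0.35) = 0.2000
  C_21 = −[(-0.30)(0.65) − (-0.25)(-0.15)] = 0.2325
  C_22 = (0.65)(0.65) − (-0.25)(-0.35) = 0.3350
  C_23 = −[(0.65)(-0.15) − (-0.30)(-0.35)] = 0.2025
  C_31 = (-0.30)(-0.20) − (-0.25)(0.55) = 0.1975
  C_32 = −[(0.65)(-0.20) − (-0.25)(-0.05)] = 0.1425
  C_33 = (0.65)(0.55) − (-0.30)(-0.05) = 0.3425
det(I−A) = Σ_j (I−A)_1j·C_1j = (0.65)(0.3275) + (-0.30)(0.1025) + (-0.25)(0.2000) = 0.132125
adj(I−A) = Cᵀ =
  [ 0.3275   0.2325   0.1975]
  [ 0.1025   0.3350   0.1425]
  [ 0.2000   0.2025   0.3425]
(I − A)⁻¹ = adj(I−A) / det(I−A) ≈
  [   2.4787     1.7597     1.4948]
  [   0.7758     2.5355     1.0785]
  [   1.5137     1.5326     2.5922]
First solve x = (I − A)⁻¹ d = adj(I−A)·d / det(I−A); in particular x_G = (0.1025·295 + 0.3350·80 + 0.1425·220) / 0.132125 = 88.3875 / 0.132125 ≈ 668.96878.
Intermediate flow from C to G: z_CG = a_CG · x_G = 0.30 × 88.3875 / 0.132125 = 26.51625 / 0.132125 ≈ 200.691.

z_CG = 200.691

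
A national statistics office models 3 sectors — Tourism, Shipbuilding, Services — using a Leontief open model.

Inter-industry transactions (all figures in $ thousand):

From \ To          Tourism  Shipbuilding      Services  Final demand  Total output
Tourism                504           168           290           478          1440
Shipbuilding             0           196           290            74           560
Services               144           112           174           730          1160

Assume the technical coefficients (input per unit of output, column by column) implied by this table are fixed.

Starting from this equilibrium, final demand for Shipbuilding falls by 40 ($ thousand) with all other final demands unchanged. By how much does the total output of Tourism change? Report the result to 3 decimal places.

Δx_1 = -40.281

Technical coefficients a_ij = z_ij / X_j:
  a_11 = 504/1440 = 0.35, a_21 = 0/1440 = 0.00, a_31 = 144/1440 = 0.10
  a_12 = 168/560 = 0.30, a_22 = 196/560 = 0.35, a_32 = 112/560 = 0.20
  a_13 = 290/1160 = 0.25, a_23 = 290/1160 = 0.25, a_33 = 174/1160 = 0.15
I − A =
  [   0.65    -0.30    -0.25]
  [   0.00     0.65    -0.25]
  [  -0.10    -0.20     0.85]
Cofactors of I−A, C_ij = (−1)^(i+j)·(minor ij) (rows/columns in the sector order above):
  C_11 = (0.65)(0.85) − (-0.25)(-0.20) = 0.5025
  C_12 = −[(0.00)(0.85) − (-0.25)(-0.10)] = 0.0250
  C_13 = (0.00)(-0.20) − (0.65)(-0.10) = 0.0650
  C_21 = −[(-0.30)(0.85) − (-0.25)(-0.20)] = 0.3050
  C_22 = (0.65)(0.85) − (-0.25)(-0.10) = 0.5275
  C_23 = −[(0.65)(-0.20) − (-0.30)(-0.10)] = 0.1600
  C_31 = (-0.30)(-0.25) − (-0.25)(0.65) = 0.2375
  C_32 = −[(0.65)(-0.25) − (-0.25)(0.00)] = 0.1625
  C_33 = (0.65)(0.65) − (-0.30)(0.00) = 0.4225
det(I−A) = Σ_j (I−A)_1j·C_1j = (0.65)(0.5025) + (-0.30)(0.0250) + (-0.25)(0.0650) = 0.302875
adj(I−A) = Cᵀ =
  [ 0.5025   0.3050   0.2375]
  [ 0.0250   0.5275   0.1625]
  [ 0.0650   0.1600   0.4225]
(I − A)⁻¹ = adj(I−A) / det(I−A) ≈
  [   1.6591     1.0070     0.7842]
  [   0.0825     1.7416     0.5365]
  [   0.2146     0.5283     1.3950]
Δx = (I − A)⁻¹ Δd with Δd having -40 in the Shipbuilding component and 0 elsewhere.
So Δx_1 = L_12 · (-40), where L_12 = adj(I−A)_12 / det(I−A) = 0.3050 / 0.302875.
Δx_1 = 0.3050 × (-40) / 0.302875 = -12.20 / 0.302875 ≈ -40.281.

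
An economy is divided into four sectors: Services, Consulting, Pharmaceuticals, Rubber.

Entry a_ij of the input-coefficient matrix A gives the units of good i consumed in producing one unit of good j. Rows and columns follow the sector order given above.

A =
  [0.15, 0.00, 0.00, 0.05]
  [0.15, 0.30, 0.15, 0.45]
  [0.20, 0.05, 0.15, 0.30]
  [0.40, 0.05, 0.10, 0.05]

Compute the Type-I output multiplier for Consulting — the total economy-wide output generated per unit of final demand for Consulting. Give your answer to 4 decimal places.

I − A =
  [   0.85     0.00     0.00    -0.05]
  [  -0.15     0.70    -0.15    -0.45]
  [  -0.20    -0.05     0.85    -0.30]
  [  -0.40    -0.05    -0.10     0.95]
Compute the cofactors C_ij = (−1)^(i+j)·(3×3 minor ij) of I−A; the adjugate is their transpose:
adj(I−A) = Cᵀ =
  [ 0.513500   0.002375   0.003875   0.029375]
  [ 0.325125   0.642875   0.157125   0.371250]
  [ 0.230875   0.052625   0.531750   0.205000]
  [ 0.257625   0.040375   0.065875   0.499375]
det(I−A) = Σ_j (I−A)_1j·C_1j = (0.85)(0.513500) + (0.00)(0.325125) + (0.00)(0.230875) + (-0.05)(0.257625) = 0.42359375
(I − A)⁻¹ = adj(I−A) / det(I−A) ≈
  [   1.21225     0.00561     0.00915     0.06935]
  [   0.76754     1.51767     0.37093     0.87643]
  [   0.54504     0.12423     1.25533     0.48395]
  [   0.60819     0.09532     0.15551     1.17890]
The output multiplier for sector j is the column-j sum of the Leontief inverse (I − A)⁻¹ = adj(I−A) / det(I−A).
Column C of adj(I−A): (0.002375, 0.642875, 0.052625, 0.040375); det(I−A) = 0.42359375.
m_C = (0.002375 + 0.642875 + 0.052625 + 0.040375) / 0.42359375 = 0.73825 / 0.42359375 ≈ 1.7428.

m_C = 1.7428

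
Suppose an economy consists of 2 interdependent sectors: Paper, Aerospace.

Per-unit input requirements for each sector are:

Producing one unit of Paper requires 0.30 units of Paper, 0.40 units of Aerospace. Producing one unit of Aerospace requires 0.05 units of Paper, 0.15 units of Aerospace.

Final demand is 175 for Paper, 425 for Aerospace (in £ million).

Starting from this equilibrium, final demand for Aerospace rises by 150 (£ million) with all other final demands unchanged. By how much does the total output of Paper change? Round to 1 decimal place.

I − A =
  [   0.70    -0.05]
  [  -0.40     0.85]
det(I−A) = (0.70)(0.85) − (-0.05)(-0.40) = 0.5750
adj(I−A) = [[0.85, 0.05], [0.40, 0.70]]
(I − A)⁻¹ = adj(I−A) / det(I−A) ≈
  [   1.4783     0.0870]
  [   0.6957     1.2174]
Δx = (I − A)⁻¹ Δd with Δd having +150 in the Aerospace component and 0 elsewhere.
So Δx_1 = L_12 · (+150), where L_12 = adj(I−A)_12 / det(I−A) = 0.05 / 0.5750.
Δx_1 = 0.05 × (+150) / 0.5750 = 7.50 / 0.5750 ≈ 13.0.

Δx_1 = 13.0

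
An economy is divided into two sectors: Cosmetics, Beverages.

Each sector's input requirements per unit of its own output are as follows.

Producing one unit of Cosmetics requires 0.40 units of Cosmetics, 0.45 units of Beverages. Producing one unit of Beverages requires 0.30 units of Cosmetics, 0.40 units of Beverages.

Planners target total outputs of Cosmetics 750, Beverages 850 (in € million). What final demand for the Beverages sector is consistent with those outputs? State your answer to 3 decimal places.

I − A =
  [   0.60    -0.30]
  [  -0.45     0.60]
d = (I − A) x:
  d_1 = (+0.60)·750 + (-0.30)·850 = 195.000
  d_2 = (-0.45)·750 + (+0.60)·850 = 172.500

d_2 = 172.500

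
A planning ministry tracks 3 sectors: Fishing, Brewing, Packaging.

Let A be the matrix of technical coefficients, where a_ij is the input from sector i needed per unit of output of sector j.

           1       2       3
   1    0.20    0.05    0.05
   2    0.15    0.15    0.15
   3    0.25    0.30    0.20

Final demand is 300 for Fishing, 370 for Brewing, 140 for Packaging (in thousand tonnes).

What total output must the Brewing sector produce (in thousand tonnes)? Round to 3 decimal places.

x_2 = 610.108

I − A =
  [   0.80    -0.05    -0.05]
  [  -0.15     0.85    -0.15]
  [  -0.25    -0.30     0.80]
Cofactors of I−A, C_ij = (−1)^(i+j)·(minor ij) (rows/columns in the sector order above):
  C_11 = (0.85)(0.80) − (-0.15)(-0.30) = 0.6350
  C_12 = −[(-0.15)(0.80) − (-0.15)(-0.25)] = 0.1575
  C_13 = (-0.15)(-0.30) − (0.85)(-0.25) = 0.2575
  C_21 = −[(-0.05)(0.80) − (-0.05)(-0.30)] = 0.0550
  C_22 = (0.80)(0.80) − (-0.05)(-0.25) = 0.6275
  C_23 = −[(0.80)(-0.30) − (-0.05)(-0.25)] = 0.2525
  C_31 = (-0.05)(-0.15) − (-0.05)(0.85) = 0.0500
  C_32 = −[(0.80)(-0.15) − (-0.05)(-0.15)] = 0.1275
  C_33 = (0.80)(0.85) − (-0.05)(-0.15) = 0.6725
det(I−A) = Σ_j (I−A)_1j·C_1j = (0.80)(0.6350) + (-0.05)(0.1575) + (-0.05)(0.2575) = 0.48725
adj(I−A) = Cᵀ =
  [ 0.6350   0.0550   0.0500]
  [ 0.1575   0.6275   0.1275]
  [ 0.2575   0.2525   0.6725]
(I − A)⁻¹ = adj(I−A) / det(I−A) ≈
  [   1.3032     0.1129     0.1026]
  [   0.3232     1.2878     0.2617]
  [   0.5285     0.5182     1.3802]
x = (I − A)⁻¹ d = adj(I−A)·d / det(I−A), with det(I−A) = 0.48725:
  x_1 = (0.6350·300 + 0.0550·370 + 0.0500·140) / 0.48725 = 217.85 / 0.48725 ≈ 447.101
  x_2 = (0.1575·300 + 0.6275·370 + 0.1275·140) / 0.48725 = 297.275 / 0.48725 ≈ 610.108
  x_3 = (0.2575·300 + 0.2525·370 + 0.6725·140) / 0.48725 = 264.825 / 0.48725 ≈ 543.509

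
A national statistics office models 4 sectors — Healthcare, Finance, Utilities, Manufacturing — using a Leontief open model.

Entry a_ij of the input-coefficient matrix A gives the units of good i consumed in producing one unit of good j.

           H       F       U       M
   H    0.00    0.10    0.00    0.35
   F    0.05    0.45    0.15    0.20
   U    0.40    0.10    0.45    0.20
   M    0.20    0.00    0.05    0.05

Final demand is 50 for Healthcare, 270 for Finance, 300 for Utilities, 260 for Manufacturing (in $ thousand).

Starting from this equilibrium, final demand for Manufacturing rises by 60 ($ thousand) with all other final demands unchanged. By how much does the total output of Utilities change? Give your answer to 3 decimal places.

Δx_U = 56.015

I − A =
  [   1.00    -0.10     0.00    -0.35]
  [  -0.05     0.55    -0.15    -0.20]
  [  -0.40    -0.10     0.55    -0.20]
  [  -0.20     0.00    -0.05     0.95]
Compute the cofactors C_ij = (−1)^(i+j)·(3×3 minor ij) of I−A; the adjugate is their transpose:
adj(I−A) = Cᵀ =
  [ 0.266625   0.053000   0.024875   0.114625]
  [ 0.114625   0.467000   0.142875   0.170625]
  [ 0.239750   0.130000   0.475250   0.215750]
  [ 0.068750   0.018000   0.030250   0.278750]
det(I−A) = Σ_j (I−A)_1j·C_1j = (1.00)(0.266625) + (-0.10)(0.114625) + (0.00)(0.239750) + (-0.35)(0.068750) = 0.2311
(I − A)⁻¹ = adj(I−A) / det(I−A) ≈
  [   1.1537     0.2293     0.1076     0.4960]
  [   0.4960     2.0208     0.6182     0.7383]
  [   1.0374     0.5625     2.0565     0.9336]
  [   0.2975     0.0779     0.1309     1.2062]
Δx = (I − A)⁻¹ Δd with Δd having +60 in the Manufacturing component and 0 elsewhere.
So Δx_U = L_UM · (+60), where L_UM = adj(I−A)_UM / det(I−A) = 0.215750 / 0.2311.
Δx_U = 0.215750 × (+60) / 0.2311 = 12.945 / 0.2311 ≈ 56.015.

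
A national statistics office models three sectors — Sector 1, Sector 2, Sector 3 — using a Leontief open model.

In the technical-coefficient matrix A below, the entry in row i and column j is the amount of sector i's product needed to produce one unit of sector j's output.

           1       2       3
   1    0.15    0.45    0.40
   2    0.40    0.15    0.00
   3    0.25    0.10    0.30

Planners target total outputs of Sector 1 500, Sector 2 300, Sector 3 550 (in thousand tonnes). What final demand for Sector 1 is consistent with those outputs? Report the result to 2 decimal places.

d_1 = 70.00

I − A =
  [   0.85    -0.45    -0.40]
  [  -0.40     0.85     0.00]
  [  -0.25    -0.10     0.70]
d = (I − A) x:
  d_1 = (+0.85)·500 + (-0.45)·300 + (-0.40)·550 = 70.00
  d_2 = (-0.40)·500 + (+0.85)·300 + (+0.00)·550 = 55.00
  d_3 = (-0.25)·500 + (-0.10)·300 + (+0.70)·550 = 230.00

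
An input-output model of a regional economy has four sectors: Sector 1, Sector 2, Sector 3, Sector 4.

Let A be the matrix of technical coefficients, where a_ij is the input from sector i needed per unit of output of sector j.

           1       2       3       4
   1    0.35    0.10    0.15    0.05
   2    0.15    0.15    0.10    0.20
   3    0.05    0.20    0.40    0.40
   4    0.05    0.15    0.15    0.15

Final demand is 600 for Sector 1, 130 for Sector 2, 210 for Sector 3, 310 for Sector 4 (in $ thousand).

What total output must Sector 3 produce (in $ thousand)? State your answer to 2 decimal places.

x_3 = 1236.58

I − A =
  [   0.65    -0.10    -0.15    -0.05]
  [  -0.15     0.85    -0.10    -0.20]
  [  -0.05    -0.20     0.60    -0.40]
  [  -0.05    -0.15    -0.15     0.85]
Compute the cofactors C_ij = (−1)^(i+j)·(3×3 minor ij) of I−A; the adjugate is their transpose:
adj(I−A) = Cᵀ =
  [ 0.335500   0.085500   0.122500   0.097500]
  [ 0.081250   0.281250   0.096250   0.116250]
  [ 0.088125   0.155625   0.433125   0.245625]
  [ 0.049625   0.082125   0.100625   0.298125]
det(I−A) = Σ_j (I−A)_1j·C_1j = (0.65)(0.335500) + (-0.10)(0.081250) + (-0.15)(0.088125) + (-0.05)(0.049625) = 0.19425
(I − A)⁻¹ = adj(I−A) / det(I−A) ≈
  [   1.7272     0.4402     0.6306     0.5019]
  [   0.4183     1.4479     0.4955     0.5985]
  [   0.4537     0.8012     2.2297     1.2645]
  [   0.2555     0.4228     0.5180     1.5347]
x = (I − A)⁻¹ d = adj(I−A)·d / det(I−A), with det(I−A) = 0.19425:
  x_1 = (0.335500·600 + 0.085500·130 + 0.122500·210 + 0.097500·310) / 0.19425 = 268.365 / 0.19425 ≈ 1381.54
  x_2 = (0.081250·600 + 0.281250·130 + 0.096250·210 + 0.116250·310) / 0.19425 = 141.5625 / 0.19425 ≈ 728.76
  x_3 = (0.088125·600 + 0.155625·130 + 0.433125·210 + 0.245625·310) / 0.19425 = 240.20625 / 0.19425 ≈ 1236.58
  x_4 = (0.049625·600 + 0.082125·130 + 0.100625·210 + 0.298125·310) / 0.19425 = 154.00125 / 0.19425 ≈ 792.80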